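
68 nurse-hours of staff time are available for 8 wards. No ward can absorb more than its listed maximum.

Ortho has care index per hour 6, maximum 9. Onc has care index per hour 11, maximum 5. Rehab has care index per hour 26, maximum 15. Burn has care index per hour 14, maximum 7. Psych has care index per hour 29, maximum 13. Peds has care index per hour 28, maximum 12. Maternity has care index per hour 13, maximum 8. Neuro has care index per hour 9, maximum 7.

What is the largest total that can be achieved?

Rank by care index per hour: Psych 29 > Peds 28 > Rehab 26 > Burn 14 > Maternity 13 > Onc 11 > Neuro 9 > Ortho 6.
Give Psych 13 to hit its cap of 13 → 55 left.
Give Peds 12 to hit its cap of 12 → 43 left.
Give Rehab 15 to hit its cap of 15 → 28 left.
Burn takes 7 to reach its cap of 7 → 21 left.
Maternity takes 8 to reach its cap of 8 → 13 left.
Onc takes 5 to reach its cap of 5 → 8 left.
Neuro takes 7 to reach its cap of 7 → 1 left.
Ortho: +1 (room for 9) → 1. Pool exhausted.
Total = 6×1 + 11×5 + 26×15 + 14×7 + 29×13 + 28×12 + 13×8 + 9×7 = 1429.

1429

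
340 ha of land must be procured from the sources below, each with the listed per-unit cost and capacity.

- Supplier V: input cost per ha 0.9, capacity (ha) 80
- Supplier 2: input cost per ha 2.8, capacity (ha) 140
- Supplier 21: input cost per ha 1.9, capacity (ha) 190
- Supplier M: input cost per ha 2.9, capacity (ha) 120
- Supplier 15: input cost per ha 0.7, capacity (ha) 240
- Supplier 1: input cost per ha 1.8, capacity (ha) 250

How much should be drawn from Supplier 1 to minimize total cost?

20

Use sources in increasing cost order.
Supplier 15 at 0.7: take all 240 ha ; 100 still needed.
Supplier V (0.9): use full 80 ; 20 ha to go.
Supplier 1 (1.8): take the remaining 20 ; done.
Supplier 21, Supplier 2, Supplier M: unused.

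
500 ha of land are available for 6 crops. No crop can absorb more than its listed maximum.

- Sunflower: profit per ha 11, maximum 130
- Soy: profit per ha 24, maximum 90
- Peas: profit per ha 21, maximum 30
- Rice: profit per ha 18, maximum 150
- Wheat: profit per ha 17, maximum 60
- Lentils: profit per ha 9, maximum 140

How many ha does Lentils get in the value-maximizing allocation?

40

Rank by profit per ha: Soy 24 > Peas 21 > Rice 18 > Wheat 17 > Sunflower 11 > Lentils 9.
Give Soy 90 to hit its cap of 90 — 410 left.
Peas takes 30 to reach its cap of 30 — 380 left.
Rice takes 150 to reach its cap of 150 — 230 left.
Wheat takes 60 to reach its cap of 60 — 170 left.
Give Sunflower 130 to hit its cap of 130 — 40 left.
Lentils has room for 140 but only 40 remain, so it gets 40.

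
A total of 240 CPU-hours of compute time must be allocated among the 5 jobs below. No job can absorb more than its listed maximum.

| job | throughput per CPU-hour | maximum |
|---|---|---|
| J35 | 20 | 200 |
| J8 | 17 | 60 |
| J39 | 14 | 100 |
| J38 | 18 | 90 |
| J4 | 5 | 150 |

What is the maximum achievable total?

4720

Rank by throughput per CPU-hour: J35 20 > J38 18 > J8 17 > J39 14 > J4 5.
Give J35 200 to hit its cap of 200 ; 40 left.
Only 40 left; J38 takes them to reach 40.
Total = 20×200 + 18×40 = 4720.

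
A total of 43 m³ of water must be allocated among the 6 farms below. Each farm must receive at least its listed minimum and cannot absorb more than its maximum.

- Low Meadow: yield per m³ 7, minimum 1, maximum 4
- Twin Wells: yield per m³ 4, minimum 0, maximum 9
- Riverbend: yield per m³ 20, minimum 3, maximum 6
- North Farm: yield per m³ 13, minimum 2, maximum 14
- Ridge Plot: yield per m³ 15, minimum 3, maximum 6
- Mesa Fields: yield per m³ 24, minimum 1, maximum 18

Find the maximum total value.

805

Meeting every minimum uses 1+0+3+2+3+1 = 10 m³, leaving 33.
Order the farms by yield per m³: Mesa Fields 24 > Riverbend 20 > Ridge Plot 15 > North Farm 13 > Low Meadow 7 > Twin Wells 4.
Mesa Fields takes 17 more to reach its cap of 18 — 16 left.
Riverbend: +3 to 6 (cap) — 13 left.
Give Ridge Plot 3 more to hit its cap of 6 — 10 left.
North Farm has room for 12 more but only 10 remain, so it gets 12.
Total = 7×1 + 20×6 + 13×12 + 15×6 + 24×18 = 805.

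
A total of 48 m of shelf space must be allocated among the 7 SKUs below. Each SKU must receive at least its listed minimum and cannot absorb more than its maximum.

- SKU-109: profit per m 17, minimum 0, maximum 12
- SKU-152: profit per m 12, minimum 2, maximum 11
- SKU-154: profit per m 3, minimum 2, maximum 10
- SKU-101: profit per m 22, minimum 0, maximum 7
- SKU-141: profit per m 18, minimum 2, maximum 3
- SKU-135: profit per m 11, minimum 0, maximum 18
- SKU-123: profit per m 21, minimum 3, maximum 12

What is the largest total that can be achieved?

Meeting every minimum uses 0+2+2+0+2+0+3 = 9 m, leaving 39.
Highest profit per m first: SKU-101 22 > SKU-123 21 > SKU-141 18 > SKU-109 17 > SKU-152 12 > SKU-135 11 > SKU-154 3.
Give SKU-101 7 more to hit its cap of 7 → 32 left.
SKU-123: +9 to 12 (cap) → 23 left.
Give SKU-141 1 more to hit its cap of 3 → 22 left.
SKU-109 takes 12 more to reach its cap of 12 → 10 left.
SKU-152: +9 to 11 (cap) → 1 left.
SKU-135 has room for 18 more but only 1 remain, so it gets 1.
Total = 17×12 + 12×11 + 3×2 + 22×7 + 18×3 + 11×1 + 21×12 = 813.

813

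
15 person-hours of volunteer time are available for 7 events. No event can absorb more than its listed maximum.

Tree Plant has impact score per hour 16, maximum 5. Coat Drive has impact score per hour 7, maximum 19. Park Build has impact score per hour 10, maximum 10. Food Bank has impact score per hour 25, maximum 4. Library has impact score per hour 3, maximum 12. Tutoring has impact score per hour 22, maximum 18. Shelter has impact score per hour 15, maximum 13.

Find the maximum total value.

Order the events by impact score per hour: Food Bank 25 > Tutoring 22 > Tree Plant 16 > Shelter 15 > Park Build 10 > Coat Drive 7 > Library 3.
Food Bank takes 4 to reach its cap of 4 ; 11 left.
Only 11 left; Tutoring takes them to reach 11.
Total = 25×4 + 22×11 = 342.

342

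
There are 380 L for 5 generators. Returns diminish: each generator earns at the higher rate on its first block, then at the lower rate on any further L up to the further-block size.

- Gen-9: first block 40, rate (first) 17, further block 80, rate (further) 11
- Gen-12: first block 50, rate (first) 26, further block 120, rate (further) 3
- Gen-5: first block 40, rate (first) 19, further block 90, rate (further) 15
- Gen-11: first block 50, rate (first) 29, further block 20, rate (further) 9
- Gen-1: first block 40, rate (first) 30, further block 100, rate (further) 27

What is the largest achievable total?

8990

Rank every tier by rate: Gen-1/tier1 30 > Gen-11/tier1 29 > Gen-1/tier2 27 > Gen-12/tier1 26 > Gen-5/tier1 19 > Gen-9/tier1 17 > Gen-5/tier2 15 > Gen-9/tier2 11 > Gen-11/tier2 9 > Gen-12/tier2 3.
Gen-1/tier1 (30): +40 ; 340 left.
Gen-11/tier1 (29): +50 ; 290 left.
Gen-1/tier2 (27): +100 ; 190 left.
Gen-12 tier1 at 26: fill all 50 ; 140 left.
Gen-5 tier1 at 19: fill all 40 ; 100 left.
Fill Gen-9 tier1 block (40 at 17) ; 60 left.
Gen-5 tier2 at 15: only 60 left, fill 60.
Total = 30×40 + 29×50 + 27×100 + 26×50 + 19×40 + 17×40 + 15×60 = 8990.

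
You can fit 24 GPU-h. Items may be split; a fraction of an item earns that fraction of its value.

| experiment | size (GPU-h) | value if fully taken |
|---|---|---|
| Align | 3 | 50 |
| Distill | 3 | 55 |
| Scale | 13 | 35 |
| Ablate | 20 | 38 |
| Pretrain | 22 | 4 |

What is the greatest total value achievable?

Rank by value-to-size ratio: Distill 55/3≈18.3, Align 50/3≈16.7, Scale 35/13≈2.69, Ablate 38/20≈1.9, Pretrain 4/22≈0.182.
All 3 GPU-h of Distill fit (value 55) ; 21 remain.
Align: take in full, 3 GPU-h for value 50 ; 18 left.
Scale: take in full, 13 GPU-h for value 35 ; 5 left.
Fill the last 5 GPU-h with part of Ablate: 5/20 of it earns 9.5.
Total value = 149.5.

149.5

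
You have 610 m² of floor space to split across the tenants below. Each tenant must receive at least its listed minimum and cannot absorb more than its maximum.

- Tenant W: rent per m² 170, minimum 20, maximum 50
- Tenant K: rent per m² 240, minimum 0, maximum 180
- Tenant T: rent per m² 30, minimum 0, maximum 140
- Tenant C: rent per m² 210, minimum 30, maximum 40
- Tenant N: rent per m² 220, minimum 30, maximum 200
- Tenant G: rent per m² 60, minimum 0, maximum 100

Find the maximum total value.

Meeting every minimum uses 20+0+0+30+30+0 = 80 m², leaving 530.
Order the tenants by rent per m²: Tenant K 240 > Tenant N 220 > Tenant C 210 > Tenant W 170 > Tenant G 60 > Tenant T 30.
Tenant K takes 180 more to reach its cap of 180 — 350 left.
Tenant N: +170 to 200 (cap) — 180 left.
Give Tenant C 10 more to hit its cap of 40 — 170 left.
Tenant W: +30 to 50 (cap) — 140 left.
Tenant G takes 100 more to reach its cap of 100 — 40 left.
Tenant T: +40 (room for 140) → 40. Pool exhausted.
Total = 170×50 + 240×180 + 30×40 + 210×40 + 220×200 + 60×100 = 111300.

111300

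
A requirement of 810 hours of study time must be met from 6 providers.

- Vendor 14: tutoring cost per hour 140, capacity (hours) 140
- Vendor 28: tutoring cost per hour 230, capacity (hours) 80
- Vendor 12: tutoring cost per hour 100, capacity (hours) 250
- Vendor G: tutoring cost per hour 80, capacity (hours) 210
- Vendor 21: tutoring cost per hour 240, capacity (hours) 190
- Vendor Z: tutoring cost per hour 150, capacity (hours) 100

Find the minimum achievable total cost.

102000

Cheapest first:
Take 210 from Vendor G at 80 ; need 600 more.
Take 250 from Vendor 12 at 100 ; need 350 more.
Take 140 from Vendor 14 at 140 ; need 210 more.
Vendor Z at 150: take all 100 hours ; 110 still needed.
Vendor 28 at 230: take all 80 hours ; 30 still needed.
Take 30 from Vendor 21 at 240 to finish.
Cost = 210×80 + 250×100 + 140×140 + 100×150 + 80×230 + 30×240 = 102000.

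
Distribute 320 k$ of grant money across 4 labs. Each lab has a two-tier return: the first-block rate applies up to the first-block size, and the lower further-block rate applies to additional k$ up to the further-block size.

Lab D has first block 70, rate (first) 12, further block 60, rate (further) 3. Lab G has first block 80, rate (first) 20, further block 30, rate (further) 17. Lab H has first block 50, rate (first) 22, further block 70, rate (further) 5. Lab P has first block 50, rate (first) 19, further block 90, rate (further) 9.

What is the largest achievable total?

Order all 8 blocks by rate: Lab H/T1 22 > Lab G/T1 20 > Lab P/T1 19 > Lab G/T2 17 > Lab D/T1 12 > Lab P/T2 9 > Lab H/T2 5 > Lab D/T2 3.
Lab H T1 at 22: fill all 50 ; 270 left.
Lab G/T1 (20): +80 ; 190 left.
Fill Lab P T1 block (50 at 19) ; 140 left.
Lab G/T2 (17): +30 ; 110 left.
Fill Lab D T1 block (70 at 12) ; 40 left.
Lab P T2 at 9: only 40 left, fill 40.
Total = 22×50 + 20×80 + 19×50 + 17×30 + 12×70 + 9×40 = 5360.

5360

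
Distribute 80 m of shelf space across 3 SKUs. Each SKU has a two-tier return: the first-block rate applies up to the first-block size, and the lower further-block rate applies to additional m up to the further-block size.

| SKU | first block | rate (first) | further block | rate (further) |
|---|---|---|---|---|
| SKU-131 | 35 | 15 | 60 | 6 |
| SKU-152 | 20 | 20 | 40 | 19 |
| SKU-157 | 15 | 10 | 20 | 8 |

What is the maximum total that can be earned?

Treat each block as its own option and order by rate: SKU-152/tier1 20 > SKU-152/tier2 19 > SKU-131/tier1 15 > SKU-157/tier1 10 > SKU-157/tier2 8 > SKU-131/tier2 6.
SKU-152 tier1 at 20: fill all 20 → 60 left.
SKU-152 tier2 at 19: fill all 40 → 20 left.
SKU-131/tier1: +20 of 35 at 15; pool empty.
Total = 20×20 + 19×40 + 15×20 = 1460.

1460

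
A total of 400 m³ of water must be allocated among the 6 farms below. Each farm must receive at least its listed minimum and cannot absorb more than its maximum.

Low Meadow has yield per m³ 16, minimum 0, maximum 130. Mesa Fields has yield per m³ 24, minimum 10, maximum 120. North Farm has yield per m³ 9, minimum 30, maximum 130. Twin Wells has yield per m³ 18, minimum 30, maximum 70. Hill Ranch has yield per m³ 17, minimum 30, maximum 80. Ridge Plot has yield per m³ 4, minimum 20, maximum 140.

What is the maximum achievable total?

7130

Meeting every minimum uses 0+10+30+30+30+20 = 120 m³, leaving 280.
Order the farms by yield per m³: Mesa Fields 24 > Twin Wells 18 > Hill Ranch 17 > Low Meadow 16 > North Farm 9 > Ridge Plot 4.
Mesa Fields takes 110 more to reach its cap of 120 — 170 left.
Twin Wells: +40 to 70 (cap) — 130 left.
Hill Ranch: +50 to 80 (cap) — 80 left.
Only 80 left; Low Meadow takes them to reach 80.
Total = 16×80 + 24×120 + 9×30 + 18×70 + 17×80 + 4×20 = 7130.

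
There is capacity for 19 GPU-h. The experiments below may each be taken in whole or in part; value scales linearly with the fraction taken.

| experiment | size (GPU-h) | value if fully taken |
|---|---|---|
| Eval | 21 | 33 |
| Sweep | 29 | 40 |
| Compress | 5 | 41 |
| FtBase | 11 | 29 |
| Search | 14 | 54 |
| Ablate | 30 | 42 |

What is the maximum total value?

Rank by value-to-size ratio: Compress 41/5≈8.2, Search 54/14≈3.86, FtBase 29/11≈2.64, Eval 33/21≈1.57, Ablate 42/30≈1.4, Sweep 40/29≈1.38.
Take all of Compress (5 GPU-h, value 41) — 14 GPU-h left.
All 14 GPU-h of Search fit (value 54) — 0 remain.
Total value = 95.

95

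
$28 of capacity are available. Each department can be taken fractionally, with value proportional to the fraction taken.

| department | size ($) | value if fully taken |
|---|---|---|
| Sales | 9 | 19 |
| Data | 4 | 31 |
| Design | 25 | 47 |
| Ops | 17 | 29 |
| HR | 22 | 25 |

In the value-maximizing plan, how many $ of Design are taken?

Sort by value density: Data 31/4≈7.75, Sales 19/9≈2.11, Design 47/25≈1.88, Ops 29/17≈1.71, HR 25/22≈1.14.
Take all of Data (4 $, value 31) ; 24 $ left.
Sales: take in full, 9 $ for value 19 ; 15 left.
Fill the last 15 $ with part of Design: 15/25 of it earns 28.2.

15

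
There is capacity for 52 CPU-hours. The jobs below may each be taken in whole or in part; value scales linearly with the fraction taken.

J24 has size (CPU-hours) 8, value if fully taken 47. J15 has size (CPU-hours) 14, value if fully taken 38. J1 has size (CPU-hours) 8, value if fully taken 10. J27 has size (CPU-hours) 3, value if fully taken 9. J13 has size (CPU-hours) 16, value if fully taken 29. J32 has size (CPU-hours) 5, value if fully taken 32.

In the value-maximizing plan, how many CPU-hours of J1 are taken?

Rank by value-to-size ratio: J32 32/5≈6.4, J24 47/8≈5.88, J27 9/3≈3, J15 38/14≈2.71, J13 29/16≈1.81, J1 10/8≈1.25.
All 5 CPU-hours of J32 fit (value 32) → 47 remain.
Take all of J24 (8 CPU-hours, value 47) → 39 CPU-hours left.
J27: take in full, 3 CPU-hours for value 9 → 36 left.
All 14 CPU-hours of J15 fit (value 38) → 22 remain.
J13: take in full, 16 CPU-hours for value 29 → 6 left.
6 CPU-hours left: a 6/8 share of J1 gives 10×6/8 = 7.5.

6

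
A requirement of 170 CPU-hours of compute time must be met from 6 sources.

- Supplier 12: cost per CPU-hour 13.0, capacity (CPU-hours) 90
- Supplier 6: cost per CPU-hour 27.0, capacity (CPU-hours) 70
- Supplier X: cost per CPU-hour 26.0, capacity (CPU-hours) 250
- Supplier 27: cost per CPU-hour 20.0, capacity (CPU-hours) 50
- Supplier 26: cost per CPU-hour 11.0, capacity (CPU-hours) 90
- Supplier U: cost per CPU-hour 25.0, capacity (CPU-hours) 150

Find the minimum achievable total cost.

Cheapest first:
Supplier 26 at 11.0: take all 90 CPU-hours → 80 still needed.
Take 80 from Supplier 12 at 13.0 to finish.
Supplier 27, Supplier U, Supplier X, Supplier 6: unused.
Cost = 90×11.0 + 80×13.0 = 2030.

2030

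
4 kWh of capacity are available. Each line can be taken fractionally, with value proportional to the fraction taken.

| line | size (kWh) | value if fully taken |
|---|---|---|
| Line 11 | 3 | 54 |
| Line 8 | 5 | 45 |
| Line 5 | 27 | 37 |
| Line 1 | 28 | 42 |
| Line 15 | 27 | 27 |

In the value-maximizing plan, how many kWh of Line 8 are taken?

1

Rank by value-to-size ratio: Line 11 54/3≈18, Line 8 45/5≈9, Line 1 42/28≈1.5, Line 5 37/27≈1.37, Line 15 27/27≈1.
All 3 kWh of Line 11 fit (value 54) — 1 remain.
1 kWh left: a 1/5 share of Line 8 gives 45×1/5 = 9.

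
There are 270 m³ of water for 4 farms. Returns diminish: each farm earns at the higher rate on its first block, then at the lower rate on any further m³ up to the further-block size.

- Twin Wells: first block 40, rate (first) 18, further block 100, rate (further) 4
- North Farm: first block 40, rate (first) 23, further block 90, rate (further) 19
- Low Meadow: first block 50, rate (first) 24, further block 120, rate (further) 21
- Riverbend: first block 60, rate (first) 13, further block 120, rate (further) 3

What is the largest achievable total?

Order all 8 blocks by rate: Low Meadow/tier1 24 > North Farm/tier1 23 > Low Meadow/tier2 21 > North Farm/tier2 19 > Twin Wells/tier1 18 > Riverbend/tier1 13 > Twin Wells/tier2 4 > Riverbend/tier2 3.
Fill Low Meadow tier1 block (50 at 24) ; 220 left.
North Farm tier1 at 23: fill all 40 ; 180 left.
Fill Low Meadow tier2 block (120 at 21) ; 60 left.
60 remain; put them into North Farm tier2 at 19.
Total = 24×50 + 23×40 + 21×120 + 19×60 = 5780.

5780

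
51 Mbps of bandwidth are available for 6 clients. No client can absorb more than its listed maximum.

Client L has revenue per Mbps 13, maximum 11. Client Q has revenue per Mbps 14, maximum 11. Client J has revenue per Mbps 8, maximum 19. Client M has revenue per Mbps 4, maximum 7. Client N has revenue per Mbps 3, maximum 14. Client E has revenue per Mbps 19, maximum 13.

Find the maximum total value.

Highest revenue per Mbps first: Client E 19 > Client Q 14 > Client L 13 > Client J 8 > Client M 4 > Client N 3.
Give Client E 13 to hit its cap of 13 ; 38 left.
Client Q takes 11 to reach its cap of 11 ; 27 left.
Client L: +11 to 11 (cap) ; 16 left.
Client J has room for 19 but only 16 remain, so it gets 16.
Total = 13×11 + 14×11 + 8×16 + 19×13 = 672.

672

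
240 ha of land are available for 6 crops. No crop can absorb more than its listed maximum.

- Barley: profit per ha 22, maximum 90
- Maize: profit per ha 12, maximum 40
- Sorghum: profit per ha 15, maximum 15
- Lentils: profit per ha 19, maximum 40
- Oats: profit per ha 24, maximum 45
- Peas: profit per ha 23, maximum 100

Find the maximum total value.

5455

Rank by profit per ha: Oats 24 > Peas 23 > Barley 22 > Lentils 19 > Sorghum 15 > Maize 12.
Oats: +45 to 45 (cap) — 195 left.
Give Peas 100 to hit its cap of 100 — 95 left.
Barley: +90 to 90 (cap) — 5 left.
Lentils: +5 (room for 40) → 5. Pool exhausted.
Total = 22×90 + 19×5 + 24×45 + 23×100 = 5455.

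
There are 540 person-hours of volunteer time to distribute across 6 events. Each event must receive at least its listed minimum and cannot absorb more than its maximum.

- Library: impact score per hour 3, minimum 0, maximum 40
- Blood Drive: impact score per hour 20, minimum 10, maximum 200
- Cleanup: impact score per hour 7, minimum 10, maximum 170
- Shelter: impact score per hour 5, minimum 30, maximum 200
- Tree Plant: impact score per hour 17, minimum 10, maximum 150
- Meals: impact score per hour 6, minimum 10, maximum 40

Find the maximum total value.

Meeting every minimum uses 0+10+10+30+10+10 = 70 person-hours, leaving 470.
Rank by impact score per hour: Blood Drive 20 > Tree Plant 17 > Cleanup 7 > Meals 6 > Shelter 5 > Library 3.
Give Blood Drive 190 more to hit its cap of 200 ; 280 left.
Give Tree Plant 140 more to hit its cap of 150 ; 140 left.
Cleanup: +140 (room for 160) → 150. Pool exhausted.
Total = 20×200 + 7×150 + 5×30 + 17×150 + 6×10 = 7810.

7810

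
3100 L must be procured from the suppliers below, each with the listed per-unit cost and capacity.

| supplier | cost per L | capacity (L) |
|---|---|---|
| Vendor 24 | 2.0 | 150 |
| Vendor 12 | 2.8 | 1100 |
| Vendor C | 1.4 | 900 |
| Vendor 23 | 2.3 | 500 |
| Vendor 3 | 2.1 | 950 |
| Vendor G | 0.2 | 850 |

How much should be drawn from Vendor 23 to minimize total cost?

250

Fill from the cheapest supplier first.
Vendor G (0.2): use full 850 — 2250 L to go.
Vendor C (1.4): use full 900 — 1350 L to go.
Take 150 from Vendor 24 at 2.0 — need 1200 more.
Vendor 3 (2.1): use full 950 — 250 L to go.
Take 250 from Vendor 23 at 2.3 to finish.
Vendor 12: unused.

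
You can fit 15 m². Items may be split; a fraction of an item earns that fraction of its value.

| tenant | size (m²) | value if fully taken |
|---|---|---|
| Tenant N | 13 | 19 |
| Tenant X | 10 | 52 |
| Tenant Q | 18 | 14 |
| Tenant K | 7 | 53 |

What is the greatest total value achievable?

Best value per unit of size first: Tenant K 53/7≈7.57, Tenant X 52/10≈5.2, Tenant N 19/13≈1.46, Tenant Q 14/18≈0.778.
All 7 m² of Tenant K fit (value 53) — 8 remain.
8 m² left: a 8/10 share of Tenant X gives 52×8/10 = 41.6.
Total value = 94.6.

94.6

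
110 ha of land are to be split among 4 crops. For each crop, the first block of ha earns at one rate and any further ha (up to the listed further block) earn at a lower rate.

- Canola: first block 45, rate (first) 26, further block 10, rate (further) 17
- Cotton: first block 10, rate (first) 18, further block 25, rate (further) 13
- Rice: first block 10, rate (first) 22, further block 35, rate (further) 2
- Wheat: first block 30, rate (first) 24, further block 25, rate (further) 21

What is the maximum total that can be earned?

2635

Rank every tier by rate: Canola/first 26 > Wheat/first 24 > Rice/first 22 > Wheat/second 21 > Cotton/first 18 > Canola/second 17 > Cotton/second 13 > Rice/second 2.
Fill Canola first block (45 at 26) → 65 left.
Fill Wheat first block (30 at 24) → 35 left.
Rice first at 22: fill all 10 → 25 left.
Wheat second at 21: fill all 25 → 0 left.
Total = 26×45 + 24×30 + 22×10 + 21×25 = 2635.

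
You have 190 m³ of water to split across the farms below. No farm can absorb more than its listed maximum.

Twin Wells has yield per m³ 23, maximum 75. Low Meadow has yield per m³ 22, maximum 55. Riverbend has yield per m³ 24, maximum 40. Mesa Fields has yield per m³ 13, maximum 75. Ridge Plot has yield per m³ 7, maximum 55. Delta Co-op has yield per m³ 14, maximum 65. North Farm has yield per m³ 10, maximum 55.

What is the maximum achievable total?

4175

Highest yield per m³ first: Riverbend 24 > Twin Wells 23 > Low Meadow 22 > Delta Co-op 14 > Mesa Fields 13 > North Farm 10 > Ridge Plot 7.
Riverbend takes 40 to reach its cap of 40 ; 150 left.
Twin Wells takes 75 to reach its cap of 75 ; 75 left.
Low Meadow: +55 to 55 (cap) ; 20 left.
Delta Co-op: +20 (room for 65) → 20. Pool exhausted.
Total = 23×75 + 22×55 + 24×40 + 14×20 = 4175.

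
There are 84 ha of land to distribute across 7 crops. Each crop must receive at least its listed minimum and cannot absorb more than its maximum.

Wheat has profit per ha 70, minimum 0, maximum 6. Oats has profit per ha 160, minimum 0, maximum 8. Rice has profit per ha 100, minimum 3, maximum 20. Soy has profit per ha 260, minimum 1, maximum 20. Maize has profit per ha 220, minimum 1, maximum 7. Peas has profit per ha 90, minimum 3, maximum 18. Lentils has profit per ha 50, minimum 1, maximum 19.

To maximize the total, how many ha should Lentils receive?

5

Meeting every minimum uses 0+0+3+1+1+3+1 = 9 ha, leaving 75.
Order the crops by profit per ha: Soy 260 > Maize 220 > Oats 160 > Rice 100 > Peas 90 > Wheat 70 > Lentils 50.
Give Soy 19 more to hit its cap of 20 → 56 left.
Maize takes 6 more to reach its cap of 7 → 50 left.
Give Oats 8 more to hit its cap of 8 → 42 left.
Give Rice 17 more to hit its cap of 20 → 25 left.
Give Peas 15 more to hit its cap of 18 → 10 left.
Wheat takes 6 more to reach its cap of 6 → 4 left.
Lentils: +4 (room for 18) → 5. Pool exhausted.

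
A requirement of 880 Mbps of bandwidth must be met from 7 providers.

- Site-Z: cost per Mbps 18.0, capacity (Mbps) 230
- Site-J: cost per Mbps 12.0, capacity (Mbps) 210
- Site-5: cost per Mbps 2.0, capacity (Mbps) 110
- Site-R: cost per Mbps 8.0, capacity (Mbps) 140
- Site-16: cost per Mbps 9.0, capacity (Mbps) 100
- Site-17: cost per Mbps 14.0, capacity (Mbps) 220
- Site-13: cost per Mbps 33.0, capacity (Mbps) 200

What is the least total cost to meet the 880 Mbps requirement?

Cheapest first:
Site-5 (2.0): use full 110 → 770 Mbps to go.
Site-R at 8.0: take all 140 Mbps → 630 still needed.
Take 100 from Site-16 at 9.0 → need 530 more.
Site-J at 12.0: take all 210 Mbps → 320 still needed.
Site-17 (14.0): use full 220 → 100 Mbps to go.
Site-Z at 18.0: take 100 of its 230 → requirement met.
Site-13: unused.
Cost = 110×2.0 + 140×8.0 + 100×9.0 + 210×12.0 + 220×14.0 + 100×18.0 = 9640.

9640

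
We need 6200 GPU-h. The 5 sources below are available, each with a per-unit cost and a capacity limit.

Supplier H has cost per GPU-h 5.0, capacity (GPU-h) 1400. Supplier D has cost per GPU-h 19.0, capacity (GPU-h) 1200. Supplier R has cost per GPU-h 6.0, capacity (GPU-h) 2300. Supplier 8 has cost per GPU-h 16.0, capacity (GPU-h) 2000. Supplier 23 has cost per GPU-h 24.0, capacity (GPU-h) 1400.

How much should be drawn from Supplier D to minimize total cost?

500

Use sources in increasing cost order.
Supplier H at 5.0: take all 1400 GPU-h → 4800 still needed.
Supplier R (6.0): use full 2300 → 2500 GPU-h to go.
Supplier 8 (16.0): use full 2000 → 500 GPU-h to go.
Supplier D (19.0): take the remaining 500 → done.
Supplier 23: unused.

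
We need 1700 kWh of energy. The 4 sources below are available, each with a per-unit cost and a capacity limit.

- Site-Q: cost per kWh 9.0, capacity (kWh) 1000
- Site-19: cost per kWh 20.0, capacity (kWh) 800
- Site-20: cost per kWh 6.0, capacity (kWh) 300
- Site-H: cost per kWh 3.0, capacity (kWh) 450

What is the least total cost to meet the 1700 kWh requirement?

11700

Use sources in increasing cost order.
Site-H (3.0): use full 450 — 1250 kWh to go.
Take 300 from Site-20 at 6.0 — need 950 more.
Take 950 from Site-Q at 9.0 to finish.
Site-19: unused.
Cost = 450×3.0 + 300×6.0 + 950×9.0 = 11700.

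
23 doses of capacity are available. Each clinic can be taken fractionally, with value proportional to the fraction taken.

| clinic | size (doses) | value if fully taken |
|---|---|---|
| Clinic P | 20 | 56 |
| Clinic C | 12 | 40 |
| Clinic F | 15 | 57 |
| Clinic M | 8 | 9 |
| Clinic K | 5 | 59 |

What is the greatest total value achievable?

126

Sort by value density: Clinic K 59/5≈11.8, Clinic F 57/15≈3.8, Clinic C 40/12≈3.33, Clinic P 56/20≈2.8, Clinic M 9/8≈1.12.
All 5 doses of Clinic K fit (value 59) → 18 remain.
Take all of Clinic F (15 doses, value 57) → 3 doses left.
Only 3 doses remain; take 3/12 of Clinic C for value 40×3/12 = 10.
Total value = 126.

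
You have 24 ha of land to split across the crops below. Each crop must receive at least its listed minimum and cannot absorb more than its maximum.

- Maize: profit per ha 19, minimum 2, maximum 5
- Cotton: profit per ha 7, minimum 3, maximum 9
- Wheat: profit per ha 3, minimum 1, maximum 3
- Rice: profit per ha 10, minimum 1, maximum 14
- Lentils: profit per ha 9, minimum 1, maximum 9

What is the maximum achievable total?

268

Meeting every minimum uses 2+3+1+1+1 = 8 ha, leaving 16.
Rank by profit per ha: Maize 19 > Rice 10 > Lentils 9 > Cotton 7 > Wheat 3.
Give Maize 3 more to hit its cap of 5 → 13 left.
Give Rice 13 more to hit its cap of 14 → 0 left.
Total = 19×5 + 7×3 + 3×1 + 10×14 + 9×1 = 268.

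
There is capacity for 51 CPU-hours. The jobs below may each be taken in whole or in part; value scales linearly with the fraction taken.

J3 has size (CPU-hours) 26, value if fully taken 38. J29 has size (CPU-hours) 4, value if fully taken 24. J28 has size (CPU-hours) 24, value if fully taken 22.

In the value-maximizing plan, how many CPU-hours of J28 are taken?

Best value per unit of size first: J29 24/4≈6, J3 38/26≈1.46, J28 22/24≈0.917.
J29: take in full, 4 CPU-hours for value 24 → 47 left.
Take all of J3 (26 CPU-hours, value 38) → 21 CPU-hours left.
Only 21 CPU-hours remain; take 21/24 of J28 for value 22×21/24 = 19.25.

21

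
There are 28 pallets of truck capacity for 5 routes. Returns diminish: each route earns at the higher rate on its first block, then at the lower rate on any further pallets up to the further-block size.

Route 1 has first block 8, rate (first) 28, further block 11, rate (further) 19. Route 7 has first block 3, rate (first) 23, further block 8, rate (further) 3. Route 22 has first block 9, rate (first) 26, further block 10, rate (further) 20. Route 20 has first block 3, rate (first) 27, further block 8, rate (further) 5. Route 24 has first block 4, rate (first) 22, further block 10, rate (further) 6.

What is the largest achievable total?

716

Rank every tier by rate: Route 1/tier1 28 > Route 20/tier1 27 > Route 22/tier1 26 > Route 7/tier1 23 > Route 24/tier1 22 > Route 22/tier2 20 > Route 1/tier2 19 > Route 24/tier2 6 > Route 20/tier2 5 > Route 7/tier2 3.
Route 1/tier1 (28): +8 — 20 left.
Fill Route 20 tier1 block (3 at 27) — 17 left.
Route 22 tier1 at 26: fill all 9 — 8 left.
Fill Route 7 tier1 block (3 at 23) — 5 left.
Route 24/tier1 (22): +4 — 1 left.
Route 22 tier2 at 20: only 1 left, fill 1.
Total = 28×8 + 27×3 + 26×9 + 23×3 + 22×4 + 20×1 = 716.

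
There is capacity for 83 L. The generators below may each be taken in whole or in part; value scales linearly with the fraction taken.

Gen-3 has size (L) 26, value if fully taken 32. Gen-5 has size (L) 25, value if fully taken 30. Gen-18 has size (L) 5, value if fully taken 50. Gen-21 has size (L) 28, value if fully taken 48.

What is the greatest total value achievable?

Rank by value-to-size ratio: Gen-18 50/5≈10, Gen-21 48/28≈1.71, Gen-3 32/26≈1.23, Gen-5 30/25≈1.2.
All 5 L of Gen-18 fit (value 50) → 78 remain.
All 28 L of Gen-21 fit (value 48) → 50 remain.
Gen-3: take in full, 26 L for value 32 → 24 left.
Fill the last 24 L with part of Gen-5: 24/25 of it earns 28.8.
Total value = 158.8.

158.8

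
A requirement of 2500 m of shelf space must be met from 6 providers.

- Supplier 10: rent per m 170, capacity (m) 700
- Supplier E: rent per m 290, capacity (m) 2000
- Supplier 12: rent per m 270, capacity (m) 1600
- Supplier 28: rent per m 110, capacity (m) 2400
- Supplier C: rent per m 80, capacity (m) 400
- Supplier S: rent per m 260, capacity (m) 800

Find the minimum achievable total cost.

263000

Use providers in increasing cost order.
Supplier C (80): use full 400 → 2100 m to go.
Supplier 28 at 110: take 2100 of its 2400 → requirement met.
Supplier 10, Supplier S, Supplier 12, Supplier E: unused.
Cost = 400×80 + 2100×110 = 263000.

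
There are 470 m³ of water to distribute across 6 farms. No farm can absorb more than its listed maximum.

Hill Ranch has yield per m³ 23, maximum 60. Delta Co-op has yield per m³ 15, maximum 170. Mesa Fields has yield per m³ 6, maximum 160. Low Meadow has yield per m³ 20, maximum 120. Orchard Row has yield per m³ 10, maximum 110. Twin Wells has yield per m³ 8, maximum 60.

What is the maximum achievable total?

7510

Order the farms by yield per m³: Hill Ranch 23 > Low Meadow 20 > Delta Co-op 15 > Orchard Row 10 > Twin Wells 8 > Mesa Fields 6.
Hill Ranch takes 60 to reach its cap of 60 ; 410 left.
Give Low Meadow 120 to hit its cap of 120 ; 290 left.
Delta Co-op: +170 to 170 (cap) ; 120 left.
Orchard Row: +110 to 110 (cap) ; 10 left.
Only 10 left; Twin Wells takes them to reach 10.
Total = 23×60 + 15×170 + 20×120 + 10×110 + 8×10 = 7510.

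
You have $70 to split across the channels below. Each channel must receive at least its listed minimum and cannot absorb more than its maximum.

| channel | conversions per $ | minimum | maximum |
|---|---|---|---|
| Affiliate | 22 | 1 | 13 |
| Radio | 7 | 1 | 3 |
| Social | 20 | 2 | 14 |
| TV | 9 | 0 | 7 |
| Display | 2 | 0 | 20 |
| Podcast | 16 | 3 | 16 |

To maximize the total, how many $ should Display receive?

17

Meeting every minimum uses 1+1+2+0+0+3 = 7 $, leaving 63.
Rank by conversions per $: Affiliate 22 > Social 20 > Podcast 16 > TV 9 > Radio 7 > Display 2.
Affiliate: +12 to 13 (cap) → 51 left.
Give Social 12 more to hit its cap of 14 → 39 left.
Give Podcast 13 more to hit its cap of 16 → 26 left.
TV takes 7 more to reach its cap of 7 → 19 left.
Give Radio 2 more to hit its cap of 3 → 17 left.
Only 17 left; Display takes them to reach 17.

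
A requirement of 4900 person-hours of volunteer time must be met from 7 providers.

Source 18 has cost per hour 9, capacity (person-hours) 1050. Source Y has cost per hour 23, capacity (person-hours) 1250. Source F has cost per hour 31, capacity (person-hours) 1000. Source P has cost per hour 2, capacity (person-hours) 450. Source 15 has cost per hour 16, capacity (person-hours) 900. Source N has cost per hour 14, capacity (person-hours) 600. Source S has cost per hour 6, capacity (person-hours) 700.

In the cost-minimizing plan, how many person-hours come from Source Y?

1200

Fill from the cheapest provider first.
Source P at 2: take all 450 person-hours → 4450 still needed.
Source S at 6: take all 700 person-hours → 3750 still needed.
Source 18 (9): use full 1050 → 2700 person-hours to go.
Source N (14): use full 600 → 2100 person-hours to go.
Source 15 (16): use full 900 → 1200 person-hours to go.
Source Y at 23: take 1200 of its 1250 → requirement met.
Source F: unused.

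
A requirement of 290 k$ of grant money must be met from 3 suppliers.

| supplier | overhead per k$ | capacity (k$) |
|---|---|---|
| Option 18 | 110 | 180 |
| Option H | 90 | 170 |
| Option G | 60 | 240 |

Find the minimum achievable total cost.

Use suppliers in increasing cost order.
Take 240 from Option G at 60 ; need 50 more.
Option H (90): take the remaining 50 ; done.
Option 18: unused.
Cost = 240×60 + 50×90 = 18900.

18900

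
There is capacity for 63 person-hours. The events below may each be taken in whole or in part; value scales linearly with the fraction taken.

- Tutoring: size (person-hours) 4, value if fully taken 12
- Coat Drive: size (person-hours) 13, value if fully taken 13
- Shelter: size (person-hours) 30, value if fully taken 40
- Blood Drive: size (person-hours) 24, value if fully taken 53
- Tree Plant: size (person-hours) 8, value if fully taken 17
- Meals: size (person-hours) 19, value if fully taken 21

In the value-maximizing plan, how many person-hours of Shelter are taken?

Rank by value-to-size ratio: Tutoring 12/4≈3, Blood Drive 53/24≈2.21, Tree Plant 17/8≈2.12, Shelter 40/30≈1.33, Meals 21/19≈1.11, Coat Drive 13/13≈1.
Tutoring: take in full, 4 person-hours for value 12 ; 59 left.
Take all of Blood Drive (24 person-hours, value 53) ; 35 person-hours left.
Tree Plant: take in full, 8 person-hours for value 17 ; 27 left.
Only 27 person-hours remain; take 27/30 of Shelter for value 40×27/30 = 36.

27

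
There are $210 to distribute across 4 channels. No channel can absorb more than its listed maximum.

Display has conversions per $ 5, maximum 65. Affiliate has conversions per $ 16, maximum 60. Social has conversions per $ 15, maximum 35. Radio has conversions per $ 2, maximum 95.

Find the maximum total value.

1910

Order the channels by conversions per $: Affiliate 16 > Social 15 > Display 5 > Radio 2.
Affiliate: +60 to 60 (cap) — 150 left.
Social: +35 to 35 (cap) — 115 left.
Give Display 65 to hit its cap of 65 — 50 left.
Only 50 left; Radio takes them to reach 50.
Total = 5×65 + 16×60 + 15×35 + 2×50 = 1910.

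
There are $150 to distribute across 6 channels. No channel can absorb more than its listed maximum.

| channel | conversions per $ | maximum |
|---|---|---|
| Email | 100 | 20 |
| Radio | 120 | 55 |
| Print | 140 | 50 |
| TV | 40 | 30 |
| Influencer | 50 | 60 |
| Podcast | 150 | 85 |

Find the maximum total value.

Highest conversions per $ first: Podcast 150 > Print 140 > Radio 120 > Email 100 > Influencer 50 > TV 40.
Give Podcast 85 to hit its cap of 85 ; 65 left.
Print: +50 to 50 (cap) ; 15 left.
Only 15 left; Radio takes them to reach 15.
Total = 120×15 + 140×50 + 150×85 = 21550.

21550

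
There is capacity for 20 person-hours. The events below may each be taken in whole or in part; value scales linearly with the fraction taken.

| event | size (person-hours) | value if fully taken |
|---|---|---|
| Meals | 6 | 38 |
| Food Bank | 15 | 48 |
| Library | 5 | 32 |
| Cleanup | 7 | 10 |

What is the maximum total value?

Sort by value density: Library 32/5≈6.4, Meals 38/6≈6.33, Food Bank 48/15≈3.2, Cleanup 10/7≈1.43.
Take all of Library (5 person-hours, value 32) ; 15 person-hours left.
Take all of Meals (6 person-hours, value 38) ; 9 person-hours left.
9 person-hours left: a 9/15 share of Food Bank gives 48×9/15 = 28.8.
Total value = 98.8.

98.8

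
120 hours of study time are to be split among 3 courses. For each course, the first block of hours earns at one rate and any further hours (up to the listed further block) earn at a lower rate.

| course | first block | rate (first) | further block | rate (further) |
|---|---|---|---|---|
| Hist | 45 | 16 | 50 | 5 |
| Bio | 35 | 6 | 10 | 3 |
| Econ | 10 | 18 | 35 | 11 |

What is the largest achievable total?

1465

Order all 6 blocks by rate: Econ/first 18 > Hist/first 16 > Econ/second 11 > Bio/first 6 > Hist/second 5 > Bio/second 3.
Econ first at 18: fill all 10 → 110 left.
Fill Hist first block (45 at 16) → 65 left.
Econ second at 11: fill all 35 → 30 left.
Bio/first: +30 of 35 at 6; pool empty.
Total = 18×10 + 16×45 + 11×35 + 6×30 = 1465.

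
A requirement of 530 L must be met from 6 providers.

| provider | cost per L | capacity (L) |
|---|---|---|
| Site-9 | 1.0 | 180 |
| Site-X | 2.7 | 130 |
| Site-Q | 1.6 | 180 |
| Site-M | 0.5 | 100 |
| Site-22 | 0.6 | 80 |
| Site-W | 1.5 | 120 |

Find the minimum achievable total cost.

538

Fill from the cheapest provider first.
Site-M at 0.5: take all 100 L — 430 still needed.
Take 80 from Site-22 at 0.6 — need 350 more.
Take 180 from Site-9 at 1.0 — need 170 more.
Site-W at 1.5: take all 120 L — 50 still needed.
Site-Q (1.6): take the remaining 50 — done.
Site-X: unused.
Cost = 100×0.5 + 80×0.6 + 180×1.0 + 120×1.5 + 50×1.6 = 538.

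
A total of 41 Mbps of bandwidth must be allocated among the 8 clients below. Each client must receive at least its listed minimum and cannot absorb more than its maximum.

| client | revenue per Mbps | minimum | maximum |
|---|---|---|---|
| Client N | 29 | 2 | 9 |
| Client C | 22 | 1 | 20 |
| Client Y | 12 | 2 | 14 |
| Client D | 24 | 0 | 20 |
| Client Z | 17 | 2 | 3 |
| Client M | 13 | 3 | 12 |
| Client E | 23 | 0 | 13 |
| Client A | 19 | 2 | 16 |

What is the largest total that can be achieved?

Meeting every minimum uses 2+1+2+0+2+3+0+2 = 12 Mbps, leaving 29.
Rank by revenue per Mbps: Client N 29 > Client D 24 > Client E 23 > Client C 22 > Client A 19 > Client Z 17 > Client M 13 > Client Y 12.
Client N takes 7 more to reach its cap of 9 ; 22 left.
Client D takes 20 more to reach its cap of 20 ; 2 left.
Only 2 left; Client E takes them to reach 2.
Total = 29×9 + 22×1 + 12×2 + 24×20 + 17×2 + 13×3 + 23×2 + 19×2 = 944.

944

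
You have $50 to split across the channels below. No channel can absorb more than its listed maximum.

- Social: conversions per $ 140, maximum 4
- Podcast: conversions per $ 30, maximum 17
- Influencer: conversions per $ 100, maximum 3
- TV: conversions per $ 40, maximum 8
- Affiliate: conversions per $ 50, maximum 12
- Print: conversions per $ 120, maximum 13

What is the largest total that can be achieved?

Highest conversions per $ first: Social 140 > Print 120 > Influencer 100 > Affiliate 50 > TV 40 > Podcast 30.
Social: +4 to 4 (cap) ; 46 left.
Give Print 13 to hit its cap of 13 ; 33 left.
Influencer takes 3 to reach its cap of 3 ; 30 left.
Give Affiliate 12 to hit its cap of 12 ; 18 left.
TV: +8 to 8 (cap) ; 10 left.
Only 10 left; Podcast takes them to reach 10.
Total = 140×4 + 30×10 + 100×3 + 40×8 + 50×12 + 120×13 = 3640.

3640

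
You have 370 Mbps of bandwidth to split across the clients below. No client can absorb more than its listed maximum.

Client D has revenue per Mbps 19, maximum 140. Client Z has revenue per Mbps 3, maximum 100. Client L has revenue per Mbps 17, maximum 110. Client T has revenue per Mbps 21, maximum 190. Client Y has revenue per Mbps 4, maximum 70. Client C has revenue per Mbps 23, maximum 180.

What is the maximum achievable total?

8130

Order the clients by revenue per Mbps: Client C 23 > Client T 21 > Client D 19 > Client L 17 > Client Y 4 > Client Z 3.
Client C: +180 to 180 (cap) — 190 left.
Give Client T 190 to hit its cap of 190 — 0 left.
Total = 21×190 + 23×180 = 8130.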